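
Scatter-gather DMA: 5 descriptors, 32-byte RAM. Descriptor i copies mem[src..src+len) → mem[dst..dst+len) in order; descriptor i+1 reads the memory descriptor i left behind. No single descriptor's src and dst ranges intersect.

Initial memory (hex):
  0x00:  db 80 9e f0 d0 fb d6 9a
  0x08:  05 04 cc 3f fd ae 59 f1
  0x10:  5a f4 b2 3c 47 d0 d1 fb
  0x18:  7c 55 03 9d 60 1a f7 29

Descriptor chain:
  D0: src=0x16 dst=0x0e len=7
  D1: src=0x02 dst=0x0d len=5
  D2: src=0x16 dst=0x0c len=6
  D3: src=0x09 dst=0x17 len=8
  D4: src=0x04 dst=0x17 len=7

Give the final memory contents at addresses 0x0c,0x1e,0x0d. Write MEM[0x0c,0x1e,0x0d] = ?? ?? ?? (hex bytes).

MEM[0x0c,0x1e,0x0d] = d1 03 fb

  after D0: wrote 7B at 0x0e = d1fb7c55039d60
  after D1: wrote 5B at 0x0d = 9ef0d0fbd6
  after D2: wrote 6B at 0x0c = d1fb7c55039d
  after D3: wrote 8B at 0x17 = 04cc3fd1fb7c5503
  after D4: wrote 7B at 0x17 = d0fbd69a0504cc
query mem[0x0c]=0xd1, mem[0x1e]=0x03, mem[0x0d]=0xfb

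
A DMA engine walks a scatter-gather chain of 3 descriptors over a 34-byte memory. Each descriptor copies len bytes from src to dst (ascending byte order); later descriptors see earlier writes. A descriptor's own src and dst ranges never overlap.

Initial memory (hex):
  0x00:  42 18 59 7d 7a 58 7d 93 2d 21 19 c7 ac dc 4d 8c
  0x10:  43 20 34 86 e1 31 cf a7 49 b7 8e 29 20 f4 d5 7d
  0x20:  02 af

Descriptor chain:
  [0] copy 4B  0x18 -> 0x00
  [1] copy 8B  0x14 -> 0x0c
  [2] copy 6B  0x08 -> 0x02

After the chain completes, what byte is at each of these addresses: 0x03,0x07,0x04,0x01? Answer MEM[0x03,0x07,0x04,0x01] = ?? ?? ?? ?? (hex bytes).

MEM[0x03,0x07,0x04,0x01] = 21 31 19 b7

D0: mem[0x00..0x03] <- [49 b7 8e 29]
D1: mem[0x0c..0x13] <- [e1 31 cf a7 49 b7 8e 29]
D2: mem[0x02..0x07] <- [2d 21 19 c7 e1 31]
query mem[0x03]=0x21, mem[0x07]=0x31, mem[0x04]=0x19, mem[0x01]=0xb7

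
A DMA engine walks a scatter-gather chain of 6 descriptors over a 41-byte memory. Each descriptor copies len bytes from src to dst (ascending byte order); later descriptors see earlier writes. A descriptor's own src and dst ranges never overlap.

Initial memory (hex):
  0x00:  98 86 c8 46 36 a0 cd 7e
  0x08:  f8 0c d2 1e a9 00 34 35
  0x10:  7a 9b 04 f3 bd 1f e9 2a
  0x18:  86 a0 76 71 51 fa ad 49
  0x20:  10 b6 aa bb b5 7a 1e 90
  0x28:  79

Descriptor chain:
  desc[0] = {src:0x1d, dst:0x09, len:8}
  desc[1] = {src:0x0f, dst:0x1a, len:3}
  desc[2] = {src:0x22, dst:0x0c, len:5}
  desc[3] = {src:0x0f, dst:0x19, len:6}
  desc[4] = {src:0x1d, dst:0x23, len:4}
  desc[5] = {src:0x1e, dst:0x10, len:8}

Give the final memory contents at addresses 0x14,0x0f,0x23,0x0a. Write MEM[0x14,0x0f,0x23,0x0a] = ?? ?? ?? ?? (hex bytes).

MEM[0x14,0x0f,0x23,0x0a] = aa 7a f3 ad

  after D0: wrote 8B at 0x09 = faad4910b6aabbb5
  after D1: wrote 3B at 0x1a = bbb59b
  after D2: wrote 5B at 0x0c = aabbb57a1e
  after D3: wrote 6B at 0x19 = 7a1e9b04f3bd
  after D4: wrote 4B at 0x23 = f3bd4910
  after D5: wrote 8B at 0x10 = bd4910b6aaf3bd49
query mem[0x14]=0xaa, mem[0x0f]=0x7a, mem[0x23]=0xf3, mem[0x0a]=0xad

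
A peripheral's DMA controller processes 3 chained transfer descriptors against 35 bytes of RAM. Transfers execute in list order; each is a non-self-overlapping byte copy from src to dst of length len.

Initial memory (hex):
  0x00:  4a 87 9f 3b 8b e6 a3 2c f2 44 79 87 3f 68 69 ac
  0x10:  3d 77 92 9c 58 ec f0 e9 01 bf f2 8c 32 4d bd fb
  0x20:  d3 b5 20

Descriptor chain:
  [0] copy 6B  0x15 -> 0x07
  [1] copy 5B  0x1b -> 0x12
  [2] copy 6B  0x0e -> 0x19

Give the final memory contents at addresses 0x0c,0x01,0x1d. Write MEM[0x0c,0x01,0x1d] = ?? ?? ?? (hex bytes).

MEM[0x0c,0x01,0x1d] = f2 87 8c

[0] 0x15->0x07 len=6 : ec f0 e9 01 bf f2
[1] 0x1b->0x12 len=5 : 8c 32 4d bd fb
[2] 0x0e->0x19 len=6 : 69 ac 3d 77 8c 32
query mem[0x0c]=0xf2, mem[0x01]=0x87, mem[0x1d]=0x8c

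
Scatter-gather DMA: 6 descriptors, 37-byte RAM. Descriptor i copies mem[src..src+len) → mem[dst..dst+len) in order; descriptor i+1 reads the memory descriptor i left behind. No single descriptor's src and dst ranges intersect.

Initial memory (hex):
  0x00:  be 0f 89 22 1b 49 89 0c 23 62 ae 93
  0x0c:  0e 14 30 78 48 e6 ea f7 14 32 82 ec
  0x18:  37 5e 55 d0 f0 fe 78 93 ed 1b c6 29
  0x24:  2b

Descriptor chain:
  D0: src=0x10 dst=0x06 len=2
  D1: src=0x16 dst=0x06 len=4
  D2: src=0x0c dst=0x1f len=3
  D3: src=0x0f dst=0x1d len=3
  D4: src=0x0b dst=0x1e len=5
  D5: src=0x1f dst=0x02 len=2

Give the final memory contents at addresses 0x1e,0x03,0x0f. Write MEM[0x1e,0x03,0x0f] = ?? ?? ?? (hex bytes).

MEM[0x1e,0x03,0x0f] = 93 14 78

#0 dst[0x06+2] := {0x48,0xe6}
#1 dst[0x06+4] := {0x82,0xec,0x37,0x5e}
#2 dst[0x1f+3] := {0x0e,0x14,0x30}
#3 dst[0x1d+3] := {0x78,0x48,0xe6}
#4 dst[0x1e+5] := {0x93,0x0e,0x14,0x30,0x78}
#5 dst[0x02+2] := {0x0e,0x14}
query mem[0x1e]=0x93, mem[0x03]=0x14, mem[0x0f]=0x78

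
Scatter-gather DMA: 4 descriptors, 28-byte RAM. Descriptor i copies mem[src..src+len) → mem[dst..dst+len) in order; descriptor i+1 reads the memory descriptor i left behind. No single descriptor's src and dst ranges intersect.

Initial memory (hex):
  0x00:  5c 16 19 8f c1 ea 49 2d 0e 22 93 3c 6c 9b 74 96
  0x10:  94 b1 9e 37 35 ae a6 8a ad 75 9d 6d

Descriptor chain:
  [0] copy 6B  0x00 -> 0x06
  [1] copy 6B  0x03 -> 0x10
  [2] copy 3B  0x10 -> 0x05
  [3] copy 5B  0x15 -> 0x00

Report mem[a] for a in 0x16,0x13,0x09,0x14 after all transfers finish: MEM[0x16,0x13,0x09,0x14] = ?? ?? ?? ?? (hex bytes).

#0 dst[0x06+6] := {0x5c,0x16,0x19,0x8f,0xc1,0xea}
#1 dst[0x10+6] := {0x8f,0xc1,0xea,0x5c,0x16,0x19}
#2 dst[0x05+3] := {0x8f,0xc1,0xea}
#3 dst[0x00+5] := {0x19,0xa6,0x8a,0xad,0x75}
query mem[0x16]=0xa6, mem[0x13]=0x5c, mem[0x09]=0x8f, mem[0x14]=0x16

MEM[0x16,0x13,0x09,0x14] = a6 5c 8f 16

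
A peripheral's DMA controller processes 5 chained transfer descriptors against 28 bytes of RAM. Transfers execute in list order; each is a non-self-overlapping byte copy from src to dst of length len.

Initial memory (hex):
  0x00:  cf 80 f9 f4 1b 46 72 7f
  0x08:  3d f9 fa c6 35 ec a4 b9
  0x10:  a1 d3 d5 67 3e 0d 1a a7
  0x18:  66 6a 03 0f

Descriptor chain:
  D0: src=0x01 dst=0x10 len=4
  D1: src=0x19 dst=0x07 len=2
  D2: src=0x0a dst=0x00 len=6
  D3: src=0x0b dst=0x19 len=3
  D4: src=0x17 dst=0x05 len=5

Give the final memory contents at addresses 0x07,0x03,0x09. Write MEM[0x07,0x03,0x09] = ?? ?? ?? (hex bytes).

D0: mem[0x10..0x13] <- [80 f9 f4 1b]
D1: mem[0x07..0x08] <- [6a 03]
D2: mem[0x00..0x05] <- [fa c6 35 ec a4 b9]
D3: mem[0x19..0x1b] <- [c6 35 ec]
D4: mem[0x05..0x09] <- [a7 66 c6 35 ec]
query mem[0x07]=0xc6, mem[0x03]=0xec, mem[0x09]=0xec

MEM[0x07,0x03,0x09] = c6 ec ec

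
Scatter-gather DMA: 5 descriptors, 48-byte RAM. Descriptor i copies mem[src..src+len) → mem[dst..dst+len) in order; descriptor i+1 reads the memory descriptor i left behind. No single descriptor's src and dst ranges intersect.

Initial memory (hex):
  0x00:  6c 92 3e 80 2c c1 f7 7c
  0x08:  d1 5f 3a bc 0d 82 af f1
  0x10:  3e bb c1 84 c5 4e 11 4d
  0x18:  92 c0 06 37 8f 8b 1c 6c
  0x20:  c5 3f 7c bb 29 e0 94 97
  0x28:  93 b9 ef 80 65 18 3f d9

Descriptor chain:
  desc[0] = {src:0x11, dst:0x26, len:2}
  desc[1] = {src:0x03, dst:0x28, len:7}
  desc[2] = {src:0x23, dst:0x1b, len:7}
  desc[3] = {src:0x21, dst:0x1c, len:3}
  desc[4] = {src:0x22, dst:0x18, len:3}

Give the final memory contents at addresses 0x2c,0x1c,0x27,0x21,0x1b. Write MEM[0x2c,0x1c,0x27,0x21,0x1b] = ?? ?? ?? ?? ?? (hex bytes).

#0 dst[0x26+2] := {0xbb,0xc1}
#1 dst[0x28+7] := {0x80,0x2c,0xc1,0xf7,0x7c,0xd1,0x5f}
#2 dst[0x1b+7] := {0xbb,0x29,0xe0,0xbb,0xc1,0x80,0x2c}
#3 dst[0x1c+3] := {0x2c,0x7c,0xbb}
#4 dst[0x18+3] := {0x7c,0xbb,0x29}
query mem[0x2c]=0x7c, mem[0x1c]=0x2c, mem[0x27]=0xc1, mem[0x21]=0x2c, mem[0x1b]=0xbb

MEM[0x2c,0x1c,0x27,0x21,0x1b] = 7c 2c c1 2c bb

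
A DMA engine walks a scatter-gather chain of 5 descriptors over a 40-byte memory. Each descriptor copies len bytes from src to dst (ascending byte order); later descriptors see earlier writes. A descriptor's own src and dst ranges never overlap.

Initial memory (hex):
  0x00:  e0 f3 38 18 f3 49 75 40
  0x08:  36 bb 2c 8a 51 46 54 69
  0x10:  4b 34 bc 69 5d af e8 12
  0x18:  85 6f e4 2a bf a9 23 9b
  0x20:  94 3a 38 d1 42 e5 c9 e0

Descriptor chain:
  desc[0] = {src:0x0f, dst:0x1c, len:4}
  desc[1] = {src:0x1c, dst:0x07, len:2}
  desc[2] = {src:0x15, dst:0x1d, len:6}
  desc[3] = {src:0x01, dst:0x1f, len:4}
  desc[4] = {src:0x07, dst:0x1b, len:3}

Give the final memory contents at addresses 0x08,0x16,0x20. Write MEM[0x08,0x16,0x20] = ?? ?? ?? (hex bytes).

  after D0: wrote 4B at 0x1c = 694b34bc
  after D1: wrote 2B at 0x07 = 694b
  after D2: wrote 6B at 0x1d = afe812856fe4
  after D3: wrote 4B at 0x1f = f33818f3
  after D4: wrote 3B at 0x1b = 694bbb
query mem[0x08]=0x4b, mem[0x16]=0xe8, mem[0x20]=0x38

MEM[0x08,0x16,0x20] = 4b e8 38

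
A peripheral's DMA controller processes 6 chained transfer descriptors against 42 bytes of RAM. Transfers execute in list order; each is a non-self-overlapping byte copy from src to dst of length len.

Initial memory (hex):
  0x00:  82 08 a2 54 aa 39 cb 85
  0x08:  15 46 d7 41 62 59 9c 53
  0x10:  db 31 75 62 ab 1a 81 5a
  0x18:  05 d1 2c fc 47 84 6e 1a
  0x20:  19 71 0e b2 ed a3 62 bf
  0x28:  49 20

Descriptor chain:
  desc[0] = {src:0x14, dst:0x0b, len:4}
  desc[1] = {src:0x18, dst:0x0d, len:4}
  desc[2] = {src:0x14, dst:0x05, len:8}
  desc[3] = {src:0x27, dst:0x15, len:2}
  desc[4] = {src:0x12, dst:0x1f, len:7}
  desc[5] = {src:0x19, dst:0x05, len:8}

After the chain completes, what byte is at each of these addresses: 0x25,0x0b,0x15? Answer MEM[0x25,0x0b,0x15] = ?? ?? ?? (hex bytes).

MEM[0x25,0x0b,0x15] = 05 75 bf

[0] 0x14->0x0b len=4 : ab 1a 81 5a
[1] 0x18->0x0d len=4 : 05 d1 2c fc
[2] 0x14->0x05 len=8 : ab 1a 81 5a 05 d1 2c fc
[3] 0x27->0x15 len=2 : bf 49
[4] 0x12->0x1f len=7 : 75 62 ab bf 49 5a 05
[5] 0x19->0x05 len=8 : d1 2c fc 47 84 6e 75 62
query mem[0x25]=0x05, mem[0x0b]=0x75, mem[0x15]=0xbf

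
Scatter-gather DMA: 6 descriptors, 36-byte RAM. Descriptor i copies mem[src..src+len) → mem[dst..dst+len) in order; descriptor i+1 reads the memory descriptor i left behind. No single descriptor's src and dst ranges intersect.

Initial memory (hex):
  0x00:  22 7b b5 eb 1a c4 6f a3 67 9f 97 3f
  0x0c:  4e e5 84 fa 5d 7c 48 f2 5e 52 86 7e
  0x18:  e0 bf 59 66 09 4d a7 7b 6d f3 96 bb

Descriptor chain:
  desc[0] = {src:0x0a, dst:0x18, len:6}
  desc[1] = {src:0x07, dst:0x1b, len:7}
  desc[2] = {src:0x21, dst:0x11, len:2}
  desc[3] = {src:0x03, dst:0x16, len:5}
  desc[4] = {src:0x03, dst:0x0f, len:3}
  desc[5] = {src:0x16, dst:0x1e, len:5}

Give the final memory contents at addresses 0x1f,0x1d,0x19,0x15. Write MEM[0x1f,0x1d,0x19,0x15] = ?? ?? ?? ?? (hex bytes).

D0: mem[0x18..0x1d] <- [97 3f 4e e5 84 fa]
D1: mem[0x1b..0x21] <- [a3 67 9f 97 3f 4e e5]
D2: mem[0x11..0x12] <- [e5 96]
D3: mem[0x16..0x1a] <- [eb 1a c4 6f a3]
D4: mem[0x0f..0x11] <- [eb 1a c4]
D5: mem[0x1e..0x22] <- [eb 1a c4 6f a3]
query mem[0x1f]=0x1a, mem[0x1d]=0x9f, mem[0x19]=0x6f, mem[0x15]=0x52

MEM[0x1f,0x1d,0x19,0x15] = 1a 9f 6f 52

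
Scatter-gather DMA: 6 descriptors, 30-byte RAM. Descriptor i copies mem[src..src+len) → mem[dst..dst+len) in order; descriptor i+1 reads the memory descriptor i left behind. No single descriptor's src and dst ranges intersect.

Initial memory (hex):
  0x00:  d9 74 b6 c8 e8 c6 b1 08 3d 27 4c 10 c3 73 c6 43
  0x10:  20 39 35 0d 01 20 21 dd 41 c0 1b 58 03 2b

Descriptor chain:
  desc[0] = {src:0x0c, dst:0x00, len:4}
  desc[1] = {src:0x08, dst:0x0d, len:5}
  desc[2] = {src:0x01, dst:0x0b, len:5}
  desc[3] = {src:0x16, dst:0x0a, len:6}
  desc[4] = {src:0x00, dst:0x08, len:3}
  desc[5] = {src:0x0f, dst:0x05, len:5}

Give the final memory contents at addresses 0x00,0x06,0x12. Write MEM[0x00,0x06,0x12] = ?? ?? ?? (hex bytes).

MEM[0x00,0x06,0x12] = c3 10 35

#0 dst[0x00+4] := {0xc3,0x73,0xc6,0x43}
#1 dst[0x0d+5] := {0x3d,0x27,0x4c,0x10,0xc3}
#2 dst[0x0b+5] := {0x73,0xc6,0x43,0xe8,0xc6}
#3 dst[0x0a+6] := {0x21,0xdd,0x41,0xc0,0x1b,0x58}
#4 dst[0x08+3] := {0xc3,0x73,0xc6}
#5 dst[0x05+5] := {0x58,0x10,0xc3,0x35,0x0d}
query mem[0x00]=0xc3, mem[0x06]=0x10, mem[0x12]=0x35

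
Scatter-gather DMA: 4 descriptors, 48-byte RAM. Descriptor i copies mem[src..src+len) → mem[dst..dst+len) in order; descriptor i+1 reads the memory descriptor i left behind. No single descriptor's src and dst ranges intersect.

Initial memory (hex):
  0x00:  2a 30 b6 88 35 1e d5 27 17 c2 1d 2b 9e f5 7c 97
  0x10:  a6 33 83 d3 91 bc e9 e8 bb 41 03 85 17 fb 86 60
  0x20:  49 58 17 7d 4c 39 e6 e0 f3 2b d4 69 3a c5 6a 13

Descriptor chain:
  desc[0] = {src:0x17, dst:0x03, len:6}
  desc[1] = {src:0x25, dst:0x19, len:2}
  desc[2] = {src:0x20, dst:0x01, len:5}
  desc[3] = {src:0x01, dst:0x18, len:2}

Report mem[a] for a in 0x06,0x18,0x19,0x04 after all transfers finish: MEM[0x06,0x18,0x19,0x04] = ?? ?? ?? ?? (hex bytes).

MEM[0x06,0x18,0x19,0x04] = 03 49 58 7d

[0] 0x17->0x03 len=6 : e8 bb 41 03 85 17
[1] 0x25->0x19 len=2 : 39 e6
[2] 0x20->0x01 len=5 : 49 58 17 7d 4c
[3] 0x01->0x18 len=2 : 49 58
query mem[0x06]=0x03, mem[0x18]=0x49, mem[0x19]=0x58, mem[0x04]=0x7d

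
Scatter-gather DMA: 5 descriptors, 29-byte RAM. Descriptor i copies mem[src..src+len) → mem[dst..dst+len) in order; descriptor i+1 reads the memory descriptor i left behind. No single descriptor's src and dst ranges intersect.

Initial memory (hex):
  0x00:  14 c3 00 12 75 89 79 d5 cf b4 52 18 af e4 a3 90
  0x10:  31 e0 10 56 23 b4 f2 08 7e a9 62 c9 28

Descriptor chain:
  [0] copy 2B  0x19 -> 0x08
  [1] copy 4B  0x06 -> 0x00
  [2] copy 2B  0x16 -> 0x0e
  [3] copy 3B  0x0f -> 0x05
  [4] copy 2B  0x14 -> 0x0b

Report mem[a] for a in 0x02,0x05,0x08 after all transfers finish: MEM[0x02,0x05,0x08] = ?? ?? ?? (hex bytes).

MEM[0x02,0x05,0x08] = a9 08 a9

#0 dst[0x08+2] := {0xa9,0x62}
#1 dst[0x00+4] := {0x79,0xd5,0xa9,0x62}
#2 dst[0x0e+2] := {0xf2,0x08}
#3 dst[0x05+3] := {0x08,0x31,0xe0}
#4 dst[0x0b+2] := {0x23,0xb4}
query mem[0x02]=0xa9, mem[0x05]=0x08, mem[0x08]=0xa9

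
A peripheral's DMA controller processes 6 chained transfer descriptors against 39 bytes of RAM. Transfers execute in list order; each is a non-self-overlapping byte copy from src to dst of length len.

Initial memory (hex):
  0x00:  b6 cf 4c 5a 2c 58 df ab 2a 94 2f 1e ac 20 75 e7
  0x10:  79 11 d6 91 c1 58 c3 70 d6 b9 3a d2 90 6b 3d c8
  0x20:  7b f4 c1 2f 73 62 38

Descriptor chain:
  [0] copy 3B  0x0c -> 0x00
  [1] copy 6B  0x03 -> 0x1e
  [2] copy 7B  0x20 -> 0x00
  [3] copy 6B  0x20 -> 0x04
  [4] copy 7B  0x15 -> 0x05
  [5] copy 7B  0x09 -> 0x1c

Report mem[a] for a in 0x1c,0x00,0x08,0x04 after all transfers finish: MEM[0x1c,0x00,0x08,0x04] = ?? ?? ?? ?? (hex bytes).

  after D0: wrote 3B at 0x00 = ac2075
  after D1: wrote 6B at 0x1e = 5a2c58dfab2a
  after D2: wrote 7B at 0x00 = 58dfab2a736238
  after D3: wrote 6B at 0x04 = 58dfab2a7362
  after D4: wrote 7B at 0x05 = 58c370d6b93ad2
  after D5: wrote 7B at 0x1c = b93ad2ac2075e7
query mem[0x1c]=0xb9, mem[0x00]=0x58, mem[0x08]=0xd6, mem[0x04]=0x58

MEM[0x1c,0x00,0x08,0x04] = b9 58 d6 58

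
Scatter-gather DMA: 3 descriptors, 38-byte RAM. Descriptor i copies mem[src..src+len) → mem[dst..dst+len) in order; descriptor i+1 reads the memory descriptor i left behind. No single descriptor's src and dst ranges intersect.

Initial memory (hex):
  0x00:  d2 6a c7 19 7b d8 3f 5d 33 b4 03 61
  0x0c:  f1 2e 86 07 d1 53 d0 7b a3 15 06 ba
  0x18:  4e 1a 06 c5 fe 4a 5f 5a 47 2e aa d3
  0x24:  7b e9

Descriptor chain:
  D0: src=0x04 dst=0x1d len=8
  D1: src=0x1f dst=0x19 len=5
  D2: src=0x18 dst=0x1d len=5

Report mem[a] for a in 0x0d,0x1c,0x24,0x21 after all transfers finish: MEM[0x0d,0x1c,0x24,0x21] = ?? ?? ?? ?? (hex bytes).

MEM[0x0d,0x1c,0x24,0x21] = 2e b4 61 b4

  after D0: wrote 8B at 0x1d = 7bd83f5d33b40361
  after D1: wrote 5B at 0x19 = 3f5d33b403
  after D2: wrote 5B at 0x1d = 4e3f5d33b4
query mem[0x0d]=0x2e, mem[0x1c]=0xb4, mem[0x24]=0x61, mem[0x21]=0xb4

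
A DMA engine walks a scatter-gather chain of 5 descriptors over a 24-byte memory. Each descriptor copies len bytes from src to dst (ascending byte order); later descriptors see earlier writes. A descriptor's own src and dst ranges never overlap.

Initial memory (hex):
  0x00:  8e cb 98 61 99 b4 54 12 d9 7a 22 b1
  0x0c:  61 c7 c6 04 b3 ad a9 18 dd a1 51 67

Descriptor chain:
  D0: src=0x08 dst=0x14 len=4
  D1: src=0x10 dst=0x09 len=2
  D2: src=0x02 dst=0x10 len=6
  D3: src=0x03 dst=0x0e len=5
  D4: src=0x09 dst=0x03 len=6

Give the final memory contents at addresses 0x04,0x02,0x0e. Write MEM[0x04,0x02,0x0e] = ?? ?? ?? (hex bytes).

MEM[0x04,0x02,0x0e] = ad 98 61

  after D0: wrote 4B at 0x14 = d97a22b1
  after D1: wrote 2B at 0x09 = b3ad
  after D2: wrote 6B at 0x10 = 986199b45412
  after D3: wrote 5B at 0x0e = 6199b45412
  after D4: wrote 6B at 0x03 = b3adb161c761
query mem[0x04]=0xad, mem[0x02]=0x98, mem[0x0e]=0x61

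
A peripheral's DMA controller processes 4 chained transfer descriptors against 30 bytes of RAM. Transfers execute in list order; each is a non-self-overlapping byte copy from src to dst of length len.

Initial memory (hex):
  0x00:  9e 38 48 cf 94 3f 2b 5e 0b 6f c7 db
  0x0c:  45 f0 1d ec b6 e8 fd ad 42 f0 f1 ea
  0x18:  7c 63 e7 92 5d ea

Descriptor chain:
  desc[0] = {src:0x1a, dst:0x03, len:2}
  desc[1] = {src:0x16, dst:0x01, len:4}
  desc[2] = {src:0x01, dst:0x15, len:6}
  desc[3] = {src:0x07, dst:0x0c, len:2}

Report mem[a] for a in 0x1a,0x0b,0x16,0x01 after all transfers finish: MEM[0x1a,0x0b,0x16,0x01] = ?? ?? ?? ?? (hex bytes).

  after D0: wrote 2B at 0x03 = e792
  after D1: wrote 4B at 0x01 = f1ea7c63
  after D2: wrote 6B at 0x15 = f1ea7c633f2b
  after D3: wrote 2B at 0x0c = 5e0b
query mem[0x1a]=0x2b, mem[0x0b]=0xdb, mem[0x16]=0xea, mem[0x01]=0xf1

MEM[0x1a,0x0b,0x16,0x01] = 2b db ea f1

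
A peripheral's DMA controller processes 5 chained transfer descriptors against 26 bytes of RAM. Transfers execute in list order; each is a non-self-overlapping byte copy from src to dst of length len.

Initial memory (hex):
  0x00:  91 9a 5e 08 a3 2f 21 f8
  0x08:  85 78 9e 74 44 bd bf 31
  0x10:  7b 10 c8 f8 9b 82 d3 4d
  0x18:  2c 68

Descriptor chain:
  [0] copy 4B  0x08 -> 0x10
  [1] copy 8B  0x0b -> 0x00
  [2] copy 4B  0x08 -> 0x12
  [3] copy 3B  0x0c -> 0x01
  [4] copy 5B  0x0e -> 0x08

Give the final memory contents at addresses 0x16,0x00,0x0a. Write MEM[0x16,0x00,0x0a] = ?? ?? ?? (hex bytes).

MEM[0x16,0x00,0x0a] = d3 74 85

[0] 0x08->0x10 len=4 : 85 78 9e 74
[1] 0x0b->0x00 len=8 : 74 44 bd bf 31 85 78 9e
[2] 0x08->0x12 len=4 : 85 78 9e 74
[3] 0x0c->0x01 len=3 : 44 bd bf
[4] 0x0e->0x08 len=5 : bf 31 85 78 85
query mem[0x16]=0xd3, mem[0x00]=0x74, mem[0x0a]=0x85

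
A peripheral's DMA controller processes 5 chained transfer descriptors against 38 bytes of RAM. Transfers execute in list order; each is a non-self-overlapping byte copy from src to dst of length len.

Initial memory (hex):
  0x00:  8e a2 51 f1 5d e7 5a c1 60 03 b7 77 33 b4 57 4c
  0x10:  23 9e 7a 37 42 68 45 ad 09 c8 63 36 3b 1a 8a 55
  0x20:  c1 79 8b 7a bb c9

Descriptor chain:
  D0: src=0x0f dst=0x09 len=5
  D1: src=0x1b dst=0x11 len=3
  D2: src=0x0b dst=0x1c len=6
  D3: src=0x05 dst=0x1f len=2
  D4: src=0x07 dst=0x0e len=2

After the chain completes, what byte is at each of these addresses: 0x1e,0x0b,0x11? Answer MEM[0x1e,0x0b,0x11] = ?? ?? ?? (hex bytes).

  after D0: wrote 5B at 0x09 = 4c239e7a37
  after D1: wrote 3B at 0x11 = 363b1a
  after D2: wrote 6B at 0x1c = 9e7a37574c23
  after D3: wrote 2B at 0x1f = e75a
  after D4: wrote 2B at 0x0e = c160
query mem[0x1e]=0x37, mem[0x0b]=0x9e, mem[0x11]=0x36

MEM[0x1e,0x0b,0x11] = 37 9e 36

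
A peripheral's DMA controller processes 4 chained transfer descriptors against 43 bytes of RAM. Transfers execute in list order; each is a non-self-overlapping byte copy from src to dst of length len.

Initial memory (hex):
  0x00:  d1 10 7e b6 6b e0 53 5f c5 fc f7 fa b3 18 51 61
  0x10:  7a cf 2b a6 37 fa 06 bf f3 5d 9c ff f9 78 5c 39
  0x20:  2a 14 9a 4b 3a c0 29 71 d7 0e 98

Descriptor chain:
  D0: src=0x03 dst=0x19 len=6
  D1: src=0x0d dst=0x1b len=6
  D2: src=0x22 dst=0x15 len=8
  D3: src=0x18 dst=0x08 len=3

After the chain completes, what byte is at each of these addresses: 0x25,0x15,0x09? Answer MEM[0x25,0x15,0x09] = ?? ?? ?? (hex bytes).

#0 dst[0x19+6] := {0xb6,0x6b,0xe0,0x53,0x5f,0xc5}
#1 dst[0x1b+6] := {0x18,0x51,0x61,0x7a,0xcf,0x2b}
#2 dst[0x15+8] := {0x9a,0x4b,0x3a,0xc0,0x29,0x71,0xd7,0x0e}
#3 dst[0x08+3] := {0xc0,0x29,0x71}
query mem[0x25]=0xc0, mem[0x15]=0x9a, mem[0x09]=0x29

MEM[0x25,0x15,0x09] = c0 9a 29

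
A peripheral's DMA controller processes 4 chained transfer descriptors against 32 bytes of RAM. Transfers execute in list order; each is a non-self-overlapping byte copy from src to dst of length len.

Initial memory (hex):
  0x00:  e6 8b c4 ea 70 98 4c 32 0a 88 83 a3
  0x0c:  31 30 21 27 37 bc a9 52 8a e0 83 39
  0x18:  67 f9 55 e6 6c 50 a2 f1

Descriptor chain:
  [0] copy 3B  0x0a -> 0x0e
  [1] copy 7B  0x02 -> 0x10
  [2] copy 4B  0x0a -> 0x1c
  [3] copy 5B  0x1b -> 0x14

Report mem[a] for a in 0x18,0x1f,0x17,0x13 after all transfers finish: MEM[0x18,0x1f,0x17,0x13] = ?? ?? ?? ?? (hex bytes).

#0 dst[0x0e+3] := {0x83,0xa3,0x31}
#1 dst[0x10+7] := {0xc4,0xea,0x70,0x98,0x4c,0x32,0x0a}
#2 dst[0x1c+4] := {0x83,0xa3,0x31,0x30}
#3 dst[0x14+5] := {0xe6,0x83,0xa3,0x31,0x30}
query mem[0x18]=0x30, mem[0x1f]=0x30, mem[0x17]=0x31, mem[0x13]=0x98

MEM[0x18,0x1f,0x17,0x13] = 30 30 31 98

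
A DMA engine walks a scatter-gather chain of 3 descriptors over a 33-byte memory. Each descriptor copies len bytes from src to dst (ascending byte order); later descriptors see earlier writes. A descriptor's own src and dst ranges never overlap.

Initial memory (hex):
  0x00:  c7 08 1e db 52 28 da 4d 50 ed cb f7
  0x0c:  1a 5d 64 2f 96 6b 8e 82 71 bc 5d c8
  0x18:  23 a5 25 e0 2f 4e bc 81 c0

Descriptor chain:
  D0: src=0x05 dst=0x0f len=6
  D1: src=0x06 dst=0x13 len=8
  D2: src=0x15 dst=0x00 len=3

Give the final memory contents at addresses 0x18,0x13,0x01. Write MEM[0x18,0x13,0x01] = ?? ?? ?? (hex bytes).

MEM[0x18,0x13,0x01] = f7 da ed

[0] 0x05->0x0f len=6 : 28 da 4d 50 ed cb
[1] 0x06->0x13 len=8 : da 4d 50 ed cb f7 1a 5d
[2] 0x15->0x00 len=3 : 50 ed cb
query mem[0x18]=0xf7, mem[0x13]=0xda, mem[0x01]=0xed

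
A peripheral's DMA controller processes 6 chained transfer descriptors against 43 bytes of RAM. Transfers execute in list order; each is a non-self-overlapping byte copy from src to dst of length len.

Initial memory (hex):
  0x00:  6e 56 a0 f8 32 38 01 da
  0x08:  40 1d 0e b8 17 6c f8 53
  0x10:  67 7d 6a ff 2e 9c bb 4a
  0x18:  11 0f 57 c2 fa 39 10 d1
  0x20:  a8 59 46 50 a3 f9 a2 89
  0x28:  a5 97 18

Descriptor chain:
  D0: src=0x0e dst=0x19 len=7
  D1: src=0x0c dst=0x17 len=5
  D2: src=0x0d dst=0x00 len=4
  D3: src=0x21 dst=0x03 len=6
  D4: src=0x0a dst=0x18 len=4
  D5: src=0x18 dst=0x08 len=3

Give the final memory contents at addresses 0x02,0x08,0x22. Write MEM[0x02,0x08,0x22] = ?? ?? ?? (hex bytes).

#0 dst[0x19+7] := {0xf8,0x53,0x67,0x7d,0x6a,0xff,0x2e}
#1 dst[0x17+5] := {0x17,0x6c,0xf8,0x53,0x67}
#2 dst[0x00+4] := {0x6c,0xf8,0x53,0x67}
#3 dst[0x03+6] := {0x59,0x46,0x50,0xa3,0xf9,0xa2}
#4 dst[0x18+4] := {0x0e,0xb8,0x17,0x6c}
#5 dst[0x08+3] := {0x0e,0xb8,0x17}
query mem[0x02]=0x53, mem[0x08]=0x0e, mem[0x22]=0x46

MEM[0x02,0x08,0x22] = 53 0e 46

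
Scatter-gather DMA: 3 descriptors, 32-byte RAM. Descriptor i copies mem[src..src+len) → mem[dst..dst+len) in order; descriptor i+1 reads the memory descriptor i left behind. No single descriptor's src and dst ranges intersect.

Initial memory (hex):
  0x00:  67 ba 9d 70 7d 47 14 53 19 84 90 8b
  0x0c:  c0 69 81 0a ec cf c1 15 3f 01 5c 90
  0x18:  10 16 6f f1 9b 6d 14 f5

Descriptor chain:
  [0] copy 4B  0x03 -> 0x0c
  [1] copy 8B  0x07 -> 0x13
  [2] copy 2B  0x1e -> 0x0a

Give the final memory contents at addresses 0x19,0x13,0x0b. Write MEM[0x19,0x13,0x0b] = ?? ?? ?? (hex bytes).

  after D0: wrote 4B at 0x0c = 707d4714
  after D1: wrote 8B at 0x13 = 531984908b707d47
  after D2: wrote 2B at 0x0a = 14f5
query mem[0x19]=0x7d, mem[0x13]=0x53, mem[0x0b]=0xf5

MEM[0x19,0x13,0x0b] = 7d 53 f5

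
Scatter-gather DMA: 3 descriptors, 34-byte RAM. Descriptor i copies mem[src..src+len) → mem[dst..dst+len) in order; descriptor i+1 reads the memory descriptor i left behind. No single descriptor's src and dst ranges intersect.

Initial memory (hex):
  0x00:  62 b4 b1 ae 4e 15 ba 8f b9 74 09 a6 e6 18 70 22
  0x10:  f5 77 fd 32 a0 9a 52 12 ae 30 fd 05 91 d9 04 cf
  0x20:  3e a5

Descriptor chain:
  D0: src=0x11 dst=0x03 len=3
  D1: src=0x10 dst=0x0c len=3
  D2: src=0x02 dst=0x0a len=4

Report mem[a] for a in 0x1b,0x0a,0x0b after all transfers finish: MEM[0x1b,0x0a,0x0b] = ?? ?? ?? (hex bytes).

MEM[0x1b,0x0a,0x0b] = 05 b1 77

#0 dst[0x03+3] := {0x77,0xfd,0x32}
#1 dst[0x0c+3] := {0xf5,0x77,0xfd}
#2 dst[0x0a+4] := {0xb1,0x77,0xfd,0x32}
query mem[0x1b]=0x05, mem[0x0a]=0xb1, mem[0x0b]=0x77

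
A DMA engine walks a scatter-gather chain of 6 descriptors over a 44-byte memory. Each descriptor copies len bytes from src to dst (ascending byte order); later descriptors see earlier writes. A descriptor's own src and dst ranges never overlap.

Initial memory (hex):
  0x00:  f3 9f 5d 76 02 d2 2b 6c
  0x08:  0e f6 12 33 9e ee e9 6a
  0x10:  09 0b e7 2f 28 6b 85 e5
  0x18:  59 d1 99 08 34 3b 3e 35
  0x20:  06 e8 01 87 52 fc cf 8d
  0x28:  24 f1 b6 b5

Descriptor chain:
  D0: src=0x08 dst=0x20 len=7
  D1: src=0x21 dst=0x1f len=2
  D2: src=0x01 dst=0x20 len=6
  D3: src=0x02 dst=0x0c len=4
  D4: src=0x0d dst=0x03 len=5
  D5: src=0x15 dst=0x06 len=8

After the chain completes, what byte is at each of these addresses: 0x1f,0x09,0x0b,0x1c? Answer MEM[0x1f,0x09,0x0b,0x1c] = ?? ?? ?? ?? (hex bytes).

MEM[0x1f,0x09,0x0b,0x1c] = f6 59 99 34

#0 dst[0x20+7] := {0x0e,0xf6,0x12,0x33,0x9e,0xee,0xe9}
#1 dst[0x1f+2] := {0xf6,0x12}
#2 dst[0x20+6] := {0x9f,0x5d,0x76,0x02,0xd2,0x2b}
#3 dst[0x0c+4] := {0x5d,0x76,0x02,0xd2}
#4 dst[0x03+5] := {0x76,0x02,0xd2,0x09,0x0b}
#5 dst[0x06+8] := {0x6b,0x85,0xe5,0x59,0xd1,0x99,0x08,0x34}
query mem[0x1f]=0xf6, mem[0x09]=0x59, mem[0x0b]=0x99, mem[0x1c]=0x34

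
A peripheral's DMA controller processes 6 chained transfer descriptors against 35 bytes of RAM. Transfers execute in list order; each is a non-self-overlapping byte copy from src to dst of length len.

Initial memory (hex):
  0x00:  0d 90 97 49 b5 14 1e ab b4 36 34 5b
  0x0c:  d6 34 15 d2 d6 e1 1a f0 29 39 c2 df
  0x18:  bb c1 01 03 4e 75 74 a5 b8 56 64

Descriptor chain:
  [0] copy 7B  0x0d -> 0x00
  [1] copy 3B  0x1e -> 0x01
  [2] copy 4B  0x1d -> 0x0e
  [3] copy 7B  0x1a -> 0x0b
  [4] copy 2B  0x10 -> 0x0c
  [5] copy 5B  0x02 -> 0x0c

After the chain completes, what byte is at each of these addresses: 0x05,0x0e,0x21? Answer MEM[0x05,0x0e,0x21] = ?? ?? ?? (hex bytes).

MEM[0x05,0x0e,0x21] = 1a e1 56

[0] 0x0d->0x00 len=7 : 34 15 d2 d6 e1 1a f0
[1] 0x1e->0x01 len=3 : 74 a5 b8
[2] 0x1d->0x0e len=4 : 75 74 a5 b8
[3] 0x1a->0x0b len=7 : 01 03 4e 75 74 a5 b8
[4] 0x10->0x0c len=2 : a5 b8
[5] 0x02->0x0c len=5 : a5 b8 e1 1a f0
query mem[0x05]=0x1a, mem[0x0e]=0xe1, mem[0x21]=0x56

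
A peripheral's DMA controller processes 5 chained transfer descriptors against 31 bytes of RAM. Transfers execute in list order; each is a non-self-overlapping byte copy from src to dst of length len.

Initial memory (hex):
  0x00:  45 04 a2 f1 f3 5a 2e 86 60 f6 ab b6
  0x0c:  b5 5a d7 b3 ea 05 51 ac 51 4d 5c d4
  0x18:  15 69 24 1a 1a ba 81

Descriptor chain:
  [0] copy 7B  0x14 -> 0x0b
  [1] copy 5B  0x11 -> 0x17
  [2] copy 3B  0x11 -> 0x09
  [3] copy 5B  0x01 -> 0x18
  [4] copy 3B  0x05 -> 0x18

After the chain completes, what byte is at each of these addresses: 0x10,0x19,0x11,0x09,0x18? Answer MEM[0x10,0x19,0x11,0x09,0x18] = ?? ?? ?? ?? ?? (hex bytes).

  after D0: wrote 7B at 0x0b = 514d5cd4156924
  after D1: wrote 5B at 0x17 = 2451ac514d
  after D2: wrote 3B at 0x09 = 2451ac
  after D3: wrote 5B at 0x18 = 04a2f1f35a
  after D4: wrote 3B at 0x18 = 5a2e86
query mem[0x10]=0x69, mem[0x19]=0x2e, mem[0x11]=0x24, mem[0x09]=0x24, mem[0x18]=0x5a

MEM[0x10,0x19,0x11,0x09,0x18] = 69 2e 24 24 5a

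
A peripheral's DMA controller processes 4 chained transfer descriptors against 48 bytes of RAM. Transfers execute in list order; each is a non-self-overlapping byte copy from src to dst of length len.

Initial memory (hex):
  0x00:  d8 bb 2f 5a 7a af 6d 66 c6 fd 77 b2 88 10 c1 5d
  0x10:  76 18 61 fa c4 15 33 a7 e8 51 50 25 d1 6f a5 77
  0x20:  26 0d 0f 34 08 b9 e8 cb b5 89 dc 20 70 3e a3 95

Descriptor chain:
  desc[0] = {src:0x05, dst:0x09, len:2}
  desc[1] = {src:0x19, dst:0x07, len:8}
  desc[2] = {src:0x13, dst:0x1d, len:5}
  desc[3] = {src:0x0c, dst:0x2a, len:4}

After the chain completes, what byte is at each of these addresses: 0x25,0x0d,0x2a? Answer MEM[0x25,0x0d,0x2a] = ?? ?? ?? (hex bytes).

MEM[0x25,0x0d,0x2a] = b9 77 a5

  after D0: wrote 2B at 0x09 = af6d
  after D1: wrote 8B at 0x07 = 515025d16fa57726
  after D2: wrote 5B at 0x1d = fac41533a7
  after D3: wrote 4B at 0x2a = a577265d
query mem[0x25]=0xb9, mem[0x0d]=0x77, mem[0x2a]=0xa5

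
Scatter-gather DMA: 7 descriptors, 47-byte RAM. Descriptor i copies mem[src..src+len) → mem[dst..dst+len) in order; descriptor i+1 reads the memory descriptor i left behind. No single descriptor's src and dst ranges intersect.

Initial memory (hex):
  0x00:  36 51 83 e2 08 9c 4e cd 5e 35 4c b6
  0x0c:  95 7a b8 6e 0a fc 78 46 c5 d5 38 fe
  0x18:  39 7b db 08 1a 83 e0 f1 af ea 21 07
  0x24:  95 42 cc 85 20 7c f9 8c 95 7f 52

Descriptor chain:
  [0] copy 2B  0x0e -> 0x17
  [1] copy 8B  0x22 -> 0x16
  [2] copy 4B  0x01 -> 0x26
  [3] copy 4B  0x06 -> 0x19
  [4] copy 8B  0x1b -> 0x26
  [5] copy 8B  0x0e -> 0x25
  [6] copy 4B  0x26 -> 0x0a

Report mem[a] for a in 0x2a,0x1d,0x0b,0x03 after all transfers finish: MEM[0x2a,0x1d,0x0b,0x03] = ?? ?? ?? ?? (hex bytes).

#0 dst[0x17+2] := {0xb8,0x6e}
#1 dst[0x16+8] := {0x21,0x07,0x95,0x42,0xcc,0x85,0x20,0x7c}
#2 dst[0x26+4] := {0x51,0x83,0xe2,0x08}
#3 dst[0x19+4] := {0x4e,0xcd,0x5e,0x35}
#4 dst[0x26+8] := {0x5e,0x35,0x7c,0xe0,0xf1,0xaf,0xea,0x21}
#5 dst[0x25+8] := {0xb8,0x6e,0x0a,0xfc,0x78,0x46,0xc5,0xd5}
#6 dst[0x0a+4] := {0x6e,0x0a,0xfc,0x78}
query mem[0x2a]=0x46, mem[0x1d]=0x7c, mem[0x0b]=0x0a, mem[0x03]=0xe2

MEM[0x2a,0x1d,0x0b,0x03] = 46 7c 0a e2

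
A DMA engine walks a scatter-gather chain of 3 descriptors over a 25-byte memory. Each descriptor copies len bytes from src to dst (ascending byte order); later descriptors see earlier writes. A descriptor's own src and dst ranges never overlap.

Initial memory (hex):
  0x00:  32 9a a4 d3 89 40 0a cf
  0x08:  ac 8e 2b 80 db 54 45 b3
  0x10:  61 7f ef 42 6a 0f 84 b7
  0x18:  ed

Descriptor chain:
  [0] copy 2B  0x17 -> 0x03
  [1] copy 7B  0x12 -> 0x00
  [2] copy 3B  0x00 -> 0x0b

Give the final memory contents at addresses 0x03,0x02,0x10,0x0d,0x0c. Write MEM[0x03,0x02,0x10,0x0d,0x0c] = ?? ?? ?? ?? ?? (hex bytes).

MEM[0x03,0x02,0x10,0x0d,0x0c] = 0f 6a 61 6a 42

[0] 0x17->0x03 len=2 : b7 ed
[1] 0x12->0x00 len=7 : ef 42 6a 0f 84 b7 ed
[2] 0x00->0x0b len=3 : ef 42 6a
query mem[0x03]=0x0f, mem[0x02]=0x6a, mem[0x10]=0x61, mem[0x0d]=0x6a, mem[0x0c]=0x42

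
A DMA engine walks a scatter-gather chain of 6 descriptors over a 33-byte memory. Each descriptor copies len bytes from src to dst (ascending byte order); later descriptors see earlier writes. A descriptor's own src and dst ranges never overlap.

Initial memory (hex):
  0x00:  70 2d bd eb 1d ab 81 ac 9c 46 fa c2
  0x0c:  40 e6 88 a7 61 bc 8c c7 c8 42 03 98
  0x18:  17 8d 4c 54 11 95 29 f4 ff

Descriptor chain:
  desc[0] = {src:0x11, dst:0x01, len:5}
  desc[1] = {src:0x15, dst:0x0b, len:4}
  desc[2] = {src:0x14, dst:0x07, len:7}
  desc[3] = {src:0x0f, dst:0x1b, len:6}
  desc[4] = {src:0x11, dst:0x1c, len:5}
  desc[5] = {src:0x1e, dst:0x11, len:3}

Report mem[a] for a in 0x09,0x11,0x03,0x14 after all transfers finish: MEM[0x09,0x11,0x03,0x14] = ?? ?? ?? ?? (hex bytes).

[0] 0x11->0x01 len=5 : bc 8c c7 c8 42
[1] 0x15->0x0b len=4 : 42 03 98 17
[2] 0x14->0x07 len=7 : c8 42 03 98 17 8d 4c
[3] 0x0f->0x1b len=6 : a7 61 bc 8c c7 c8
[4] 0x11->0x1c len=5 : bc 8c c7 c8 42
[5] 0x1e->0x11 len=3 : c7 c8 42
query mem[0x09]=0x03, mem[0x11]=0xc7, mem[0x03]=0xc7, mem[0x14]=0xc8

MEM[0x09,0x11,0x03,0x14] = 03 c7 c7 c8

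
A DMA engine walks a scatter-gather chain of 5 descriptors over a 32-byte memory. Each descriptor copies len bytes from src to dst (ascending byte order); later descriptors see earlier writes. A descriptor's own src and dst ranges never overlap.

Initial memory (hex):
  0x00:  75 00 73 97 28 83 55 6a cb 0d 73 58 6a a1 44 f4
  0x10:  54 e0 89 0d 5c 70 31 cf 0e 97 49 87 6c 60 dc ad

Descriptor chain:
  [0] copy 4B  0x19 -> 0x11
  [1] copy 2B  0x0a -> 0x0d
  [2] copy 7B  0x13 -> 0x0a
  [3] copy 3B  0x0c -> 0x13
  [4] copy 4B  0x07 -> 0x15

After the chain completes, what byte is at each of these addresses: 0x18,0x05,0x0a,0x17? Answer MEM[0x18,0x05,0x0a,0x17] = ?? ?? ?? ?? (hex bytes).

MEM[0x18,0x05,0x0a,0x17] = 87 83 87 0d

[0] 0x19->0x11 len=4 : 97 49 87 6c
[1] 0x0a->0x0d len=2 : 73 58
[2] 0x13->0x0a len=7 : 87 6c 70 31 cf 0e 97
[3] 0x0c->0x13 len=3 : 70 31 cf
[4] 0x07->0x15 len=4 : 6a cb 0d 87
query mem[0x18]=0x87, mem[0x05]=0x83, mem[0x0a]=0x87, mem[0x17]=0x0d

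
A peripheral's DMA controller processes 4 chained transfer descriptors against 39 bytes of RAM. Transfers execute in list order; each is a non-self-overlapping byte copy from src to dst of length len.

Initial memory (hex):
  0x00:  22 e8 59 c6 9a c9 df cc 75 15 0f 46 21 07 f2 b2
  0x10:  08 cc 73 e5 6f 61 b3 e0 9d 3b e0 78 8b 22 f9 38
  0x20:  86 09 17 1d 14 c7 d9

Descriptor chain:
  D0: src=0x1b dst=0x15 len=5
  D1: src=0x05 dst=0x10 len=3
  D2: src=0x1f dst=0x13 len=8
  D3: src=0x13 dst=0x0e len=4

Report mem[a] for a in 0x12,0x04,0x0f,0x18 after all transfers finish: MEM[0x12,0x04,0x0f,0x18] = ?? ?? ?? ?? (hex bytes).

MEM[0x12,0x04,0x0f,0x18] = cc 9a 86 14

D0: mem[0x15..0x19] <- [78 8b 22 f9 38]
D1: mem[0x10..0x12] <- [c9 df cc]
D2: mem[0x13..0x1a] <- [38 86 09 17 1d 14 c7 d9]
D3: mem[0x0e..0x11] <- [38 86 09 17]
query mem[0x12]=0xcc, mem[0x04]=0x9a, mem[0x0f]=0x86, mem[0x18]=0x14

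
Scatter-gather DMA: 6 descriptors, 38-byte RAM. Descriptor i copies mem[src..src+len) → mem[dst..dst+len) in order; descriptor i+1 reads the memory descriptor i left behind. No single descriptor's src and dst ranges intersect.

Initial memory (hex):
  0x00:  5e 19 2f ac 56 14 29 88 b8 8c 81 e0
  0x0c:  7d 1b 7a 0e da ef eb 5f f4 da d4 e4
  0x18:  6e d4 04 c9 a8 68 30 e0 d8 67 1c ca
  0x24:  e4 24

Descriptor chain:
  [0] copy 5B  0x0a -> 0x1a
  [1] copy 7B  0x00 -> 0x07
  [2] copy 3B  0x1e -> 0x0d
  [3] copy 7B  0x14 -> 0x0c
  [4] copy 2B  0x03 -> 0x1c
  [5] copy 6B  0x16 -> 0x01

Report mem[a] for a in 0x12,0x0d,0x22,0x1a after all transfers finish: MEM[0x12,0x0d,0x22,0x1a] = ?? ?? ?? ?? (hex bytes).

MEM[0x12,0x0d,0x22,0x1a] = 81 da 1c 81

#0 dst[0x1a+5] := {0x81,0xe0,0x7d,0x1b,0x7a}
#1 dst[0x07+7] := {0x5e,0x19,0x2f,0xac,0x56,0x14,0x29}
#2 dst[0x0d+3] := {0x7a,0xe0,0xd8}
#3 dst[0x0c+7] := {0xf4,0xda,0xd4,0xe4,0x6e,0xd4,0x81}
#4 dst[0x1c+2] := {0xac,0x56}
#5 dst[0x01+6] := {0xd4,0xe4,0x6e,0xd4,0x81,0xe0}
query mem[0x12]=0x81, mem[0x0d]=0xda, mem[0x22]=0x1c, mem[0x1a]=0x81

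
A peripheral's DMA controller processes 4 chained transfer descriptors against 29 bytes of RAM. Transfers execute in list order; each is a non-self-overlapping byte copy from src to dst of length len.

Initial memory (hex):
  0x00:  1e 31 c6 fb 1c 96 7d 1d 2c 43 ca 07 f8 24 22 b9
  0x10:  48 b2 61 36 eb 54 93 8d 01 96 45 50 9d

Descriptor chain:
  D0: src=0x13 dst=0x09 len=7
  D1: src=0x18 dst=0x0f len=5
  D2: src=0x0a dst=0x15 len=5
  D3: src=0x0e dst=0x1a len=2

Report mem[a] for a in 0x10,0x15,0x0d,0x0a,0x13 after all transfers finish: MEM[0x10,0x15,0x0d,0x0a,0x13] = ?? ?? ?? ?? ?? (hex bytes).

MEM[0x10,0x15,0x0d,0x0a,0x13] = 96 eb 8d eb 9d

[0] 0x13->0x09 len=7 : 36 eb 54 93 8d 01 96
[1] 0x18->0x0f len=5 : 01 96 45 50 9d
[2] 0x0a->0x15 len=5 : eb 54 93 8d 01
[3] 0x0e->0x1a len=2 : 01 01
query mem[0x10]=0x96, mem[0x15]=0xeb, mem[0x0d]=0x8d, mem[0x0a]=0xeb, mem[0x13]=0x9d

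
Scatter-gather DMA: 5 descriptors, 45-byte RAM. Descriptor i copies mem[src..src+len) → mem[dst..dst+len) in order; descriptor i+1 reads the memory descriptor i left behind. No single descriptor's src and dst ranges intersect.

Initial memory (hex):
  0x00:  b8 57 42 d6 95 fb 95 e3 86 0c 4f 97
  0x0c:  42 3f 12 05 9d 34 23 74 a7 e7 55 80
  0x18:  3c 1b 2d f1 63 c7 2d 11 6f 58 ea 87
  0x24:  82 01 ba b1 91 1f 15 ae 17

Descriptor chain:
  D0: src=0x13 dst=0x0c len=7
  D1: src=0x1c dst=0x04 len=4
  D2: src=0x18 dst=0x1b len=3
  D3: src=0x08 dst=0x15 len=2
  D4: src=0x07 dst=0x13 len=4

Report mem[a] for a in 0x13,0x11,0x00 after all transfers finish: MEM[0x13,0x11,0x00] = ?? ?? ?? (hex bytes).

MEM[0x13,0x11,0x00] = 11 3c b8

[0] 0x13->0x0c len=7 : 74 a7 e7 55 80 3c 1b
[1] 0x1c->0x04 len=4 : 63 c7 2d 11
[2] 0x18->0x1b len=3 : 3c 1b 2d
[3] 0x08->0x15 len=2 : 86 0c
[4] 0x07->0x13 len=4 : 11 86 0c 4f
query mem[0x13]=0x11, mem[0x11]=0x3c, mem[0x00]=0xb8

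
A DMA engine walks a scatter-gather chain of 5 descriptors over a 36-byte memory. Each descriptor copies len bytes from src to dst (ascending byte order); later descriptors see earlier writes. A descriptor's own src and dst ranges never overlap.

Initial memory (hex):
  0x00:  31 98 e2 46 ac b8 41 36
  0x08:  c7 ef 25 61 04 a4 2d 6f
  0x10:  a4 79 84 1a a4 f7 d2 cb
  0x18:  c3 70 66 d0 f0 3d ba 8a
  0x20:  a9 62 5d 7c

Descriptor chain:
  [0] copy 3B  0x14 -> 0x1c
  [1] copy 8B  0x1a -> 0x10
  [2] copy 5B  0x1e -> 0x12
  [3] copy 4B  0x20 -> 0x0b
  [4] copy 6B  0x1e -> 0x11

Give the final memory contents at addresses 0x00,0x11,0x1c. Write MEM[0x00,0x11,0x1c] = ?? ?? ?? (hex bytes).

#0 dst[0x1c+3] := {0xa4,0xf7,0xd2}
#1 dst[0x10+8] := {0x66,0xd0,0xa4,0xf7,0xd2,0x8a,0xa9,0x62}
#2 dst[0x12+5] := {0xd2,0x8a,0xa9,0x62,0x5d}
#3 dst[0x0b+4] := {0xa9,0x62,0x5d,0x7c}
#4 dst[0x11+6] := {0xd2,0x8a,0xa9,0x62,0x5d,0x7c}
query mem[0x00]=0x31, mem[0x11]=0xd2, mem[0x1c]=0xa4

MEM[0x00,0x11,0x1c] = 31 d2 a4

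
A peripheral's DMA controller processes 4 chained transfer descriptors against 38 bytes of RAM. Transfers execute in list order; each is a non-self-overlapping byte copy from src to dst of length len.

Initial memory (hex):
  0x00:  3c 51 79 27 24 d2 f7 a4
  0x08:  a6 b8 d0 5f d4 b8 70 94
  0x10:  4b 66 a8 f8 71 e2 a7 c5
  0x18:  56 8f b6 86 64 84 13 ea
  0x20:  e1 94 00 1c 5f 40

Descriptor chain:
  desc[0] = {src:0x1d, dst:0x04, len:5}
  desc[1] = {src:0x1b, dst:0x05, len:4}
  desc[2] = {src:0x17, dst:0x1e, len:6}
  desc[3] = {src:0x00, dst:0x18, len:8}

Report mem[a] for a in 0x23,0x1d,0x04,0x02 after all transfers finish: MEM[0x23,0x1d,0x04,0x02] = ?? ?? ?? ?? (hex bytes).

#0 dst[0x04+5] := {0x84,0x13,0xea,0xe1,0x94}
#1 dst[0x05+4] := {0x86,0x64,0x84,0x13}
#2 dst[0x1e+6] := {0xc5,0x56,0x8f,0xb6,0x86,0x64}
#3 dst[0x18+8] := {0x3c,0x51,0x79,0x27,0x84,0x86,0x64,0x84}
query mem[0x23]=0x64, mem[0x1d]=0x86, mem[0x04]=0x84, mem[0x02]=0x79

MEM[0x23,0x1d,0x04,0x02] = 64 86 84 79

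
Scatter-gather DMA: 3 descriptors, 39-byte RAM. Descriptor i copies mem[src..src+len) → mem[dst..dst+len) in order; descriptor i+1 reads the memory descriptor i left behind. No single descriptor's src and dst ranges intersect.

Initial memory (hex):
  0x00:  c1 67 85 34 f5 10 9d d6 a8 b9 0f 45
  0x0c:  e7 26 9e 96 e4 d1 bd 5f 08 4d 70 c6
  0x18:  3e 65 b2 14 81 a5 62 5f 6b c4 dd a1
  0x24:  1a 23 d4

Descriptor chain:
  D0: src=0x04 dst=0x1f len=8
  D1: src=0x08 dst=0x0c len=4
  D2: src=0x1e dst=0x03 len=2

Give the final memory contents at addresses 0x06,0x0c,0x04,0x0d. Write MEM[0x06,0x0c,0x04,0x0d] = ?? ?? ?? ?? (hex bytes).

MEM[0x06,0x0c,0x04,0x0d] = 9d a8 f5 b9

  after D0: wrote 8B at 0x1f = f5109dd6a8b90f45
  after D1: wrote 4B at 0x0c = a8b90f45
  after D2: wrote 2B at 0x03 = 62f5
query mem[0x06]=0x9d, mem[0x0c]=0xa8, mem[0x04]=0xf5, mem[0x0d]=0xb9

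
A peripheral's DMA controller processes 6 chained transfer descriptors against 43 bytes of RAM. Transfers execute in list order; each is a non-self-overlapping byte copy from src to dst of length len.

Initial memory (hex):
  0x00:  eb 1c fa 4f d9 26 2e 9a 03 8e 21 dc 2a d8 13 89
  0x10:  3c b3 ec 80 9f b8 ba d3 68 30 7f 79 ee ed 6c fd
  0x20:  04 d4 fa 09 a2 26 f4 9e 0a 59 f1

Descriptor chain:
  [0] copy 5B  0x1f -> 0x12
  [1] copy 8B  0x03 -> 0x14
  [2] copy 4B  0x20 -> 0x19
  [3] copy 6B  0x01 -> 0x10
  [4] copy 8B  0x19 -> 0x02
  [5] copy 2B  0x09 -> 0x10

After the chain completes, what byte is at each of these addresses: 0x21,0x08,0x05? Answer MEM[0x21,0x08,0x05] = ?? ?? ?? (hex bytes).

  after D0: wrote 5B at 0x12 = fd04d4fa09
  after D1: wrote 8B at 0x14 = 4fd9262e9a038e21
  after D2: wrote 4B at 0x19 = 04d4fa09
  after D3: wrote 6B at 0x10 = 1cfa4fd9262e
  after D4: wrote 8B at 0x02 = 04d4fa09ed6cfd04
  after D5: wrote 2B at 0x10 = 0421
query mem[0x21]=0xd4, mem[0x08]=0xfd, mem[0x05]=0x09

MEM[0x21,0x08,0x05] = d4 fd 09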